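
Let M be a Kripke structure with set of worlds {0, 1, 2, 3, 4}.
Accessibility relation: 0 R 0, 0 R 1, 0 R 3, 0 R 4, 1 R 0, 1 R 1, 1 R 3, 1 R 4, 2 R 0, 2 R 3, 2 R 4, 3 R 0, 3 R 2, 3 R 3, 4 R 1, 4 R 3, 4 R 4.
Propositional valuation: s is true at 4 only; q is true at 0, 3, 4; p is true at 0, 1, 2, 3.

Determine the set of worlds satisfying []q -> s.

Let φ = []q -> s. Evaluate φ at each world:
  0 (successors {0, 1, 3, 4}): φ is true.
  1 (successors {0, 1, 3, 4}): φ is true.
  2 (successors {0, 3, 4}): φ is false.
  3 (successors {0, 2, 3}): φ is true.
  4 (successors {1, 3, 4}): φ is true.
For instance, at 3:
  At 3: []q is false, s is false, so []q -> s is true.
    At 3: []q requires q at every successor {0, 2, 3}.
      q fails at 2, so []q is false at 3.
Satisfying worlds: {0, 1, 3, 4}

0, 1, 3, 4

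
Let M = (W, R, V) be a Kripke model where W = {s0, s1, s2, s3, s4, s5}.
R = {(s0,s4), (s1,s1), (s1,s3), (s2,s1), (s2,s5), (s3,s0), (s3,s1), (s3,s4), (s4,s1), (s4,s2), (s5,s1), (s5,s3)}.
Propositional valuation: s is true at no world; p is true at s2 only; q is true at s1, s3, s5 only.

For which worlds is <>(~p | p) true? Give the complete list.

Let φ = <>(~p | p). Evaluate φ at each world:
  s0 (successors {s4}): φ is true.
  s1 (successors {s1, s3}): φ is true.
  s2 (successors {s1, s5}): φ is true.
  s3 (successors {s0, s1, s4}): φ is true.
  s4 (successors {s1, s2}): φ is true.
  s5 (successors {s1, s3}): φ is true.
For instance, at s0:
  At s0: <>(~p | p) requires ~p | p at some successor in {s4}.
    ~p | p holds at s4, so <>(~p | p) is true at s0.
Satisfying worlds: {s0, s1, s2, s3, s4, s5}

s0, s1, s2, s3, s4, s5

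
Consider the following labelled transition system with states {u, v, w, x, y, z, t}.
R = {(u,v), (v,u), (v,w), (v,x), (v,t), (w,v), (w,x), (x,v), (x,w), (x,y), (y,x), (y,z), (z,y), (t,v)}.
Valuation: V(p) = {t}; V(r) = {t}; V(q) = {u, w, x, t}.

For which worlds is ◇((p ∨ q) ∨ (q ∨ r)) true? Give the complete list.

Let φ = ◇((p ∨ q) ∨ (q ∨ r)). Evaluate φ at each world:
  u (successors {v}): φ is false.
  v (successors {u, w, x, t}): φ is true.
  w (successors {v, x}): φ is true.
  x (successors {v, w, y}): φ is true.
  y (successors {x, z}): φ is true.
  z (successors {y}): φ is false.
  t (successors {v}): φ is false.
For instance, at w:
  At w: ◇((p ∨ q) ∨ (q ∨ r)) requires (p ∨ q) ∨ (q ∨ r) at some successor in {v, x}.
    (p ∨ q) ∨ (q ∨ r) holds at x, so ◇((p ∨ q) ∨ (q ∨ r)) is true at w.
Satisfying worlds: {v, w, x, y}

v, w, x, y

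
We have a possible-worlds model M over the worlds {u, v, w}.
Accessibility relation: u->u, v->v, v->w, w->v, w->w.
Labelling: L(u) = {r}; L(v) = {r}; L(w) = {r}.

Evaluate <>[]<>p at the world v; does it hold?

At v: <>[]<>p requires []<>p at some successor in {v, w}.
  At v: []<>p is false.
  At w: []<>p is false.
So <>[]<>p is false at v.

No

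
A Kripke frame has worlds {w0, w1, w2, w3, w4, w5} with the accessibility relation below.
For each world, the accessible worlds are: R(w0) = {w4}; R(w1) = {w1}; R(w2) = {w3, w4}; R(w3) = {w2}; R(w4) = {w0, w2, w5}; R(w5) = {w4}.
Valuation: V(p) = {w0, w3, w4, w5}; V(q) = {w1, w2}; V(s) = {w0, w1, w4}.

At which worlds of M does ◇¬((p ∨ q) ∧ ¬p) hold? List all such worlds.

w0, w2, w4, w5

Let φ = ◇¬((p ∨ q) ∧ ¬p). Evaluate φ at each world:
  w0 (successors {w4}): φ is true.
  w1 (successors {w1}): φ is false.
  w2 (successors {w3, w4}): φ is true.
  w3 (successors {w2}): φ is false.
  w4 (successors {w0, w2, w5}): φ is true.
  w5 (successors {w4}): φ is true.
For instance, at w0:
  At w0: ◇¬((p ∨ q) ∧ ¬p) requires ¬((p ∨ q) ∧ ¬p) at some successor in {w4}.
    ¬((p ∨ q) ∧ ¬p) holds at w4, so ◇¬((p ∨ q) ∧ ¬p) is true at w0.
Satisfying worlds: {w0, w2, w4, w5}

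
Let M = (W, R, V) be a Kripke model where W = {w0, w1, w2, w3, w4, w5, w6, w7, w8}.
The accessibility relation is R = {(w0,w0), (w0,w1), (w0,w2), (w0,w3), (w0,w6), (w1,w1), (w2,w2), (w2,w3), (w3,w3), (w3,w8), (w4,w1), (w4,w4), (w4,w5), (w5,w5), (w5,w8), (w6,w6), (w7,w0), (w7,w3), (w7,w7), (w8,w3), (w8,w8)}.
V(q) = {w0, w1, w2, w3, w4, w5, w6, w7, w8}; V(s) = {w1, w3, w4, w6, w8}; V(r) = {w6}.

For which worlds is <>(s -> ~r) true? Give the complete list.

Recall that <>ψ holds at a world iff ψ holds at some accessible world.
Let φ = <>(s -> ~r). Evaluate φ at each world:
  w0 (successors {w0, w1, w2, w3, w6}): φ is true.
  w1 (successors {w1}): φ is true.
  w2 (successors {w2, w3}): φ is true.
  w3 (successors {w3, w8}): φ is true.
  w4 (successors {w1, w4, w5}): φ is true.
  w5 (successors {w5, w8}): φ is true.
  w6 (successors {w6}): φ is false.
  w7 (successors {w0, w3, w7}): φ is true.
  w8 (successors {w3, w8}): φ is true.
For instance, at w2:
  At w2: <>(s -> ~r) requires s -> ~r at some successor in {w2, w3}.
    s -> ~r holds at w2, so <>(s -> ~r) is true at w2.
Satisfying worlds: {w0, w1, w2, w3, w4, w5, w7, w8}

w0, w1, w2, w3, w4, w5, w7, w8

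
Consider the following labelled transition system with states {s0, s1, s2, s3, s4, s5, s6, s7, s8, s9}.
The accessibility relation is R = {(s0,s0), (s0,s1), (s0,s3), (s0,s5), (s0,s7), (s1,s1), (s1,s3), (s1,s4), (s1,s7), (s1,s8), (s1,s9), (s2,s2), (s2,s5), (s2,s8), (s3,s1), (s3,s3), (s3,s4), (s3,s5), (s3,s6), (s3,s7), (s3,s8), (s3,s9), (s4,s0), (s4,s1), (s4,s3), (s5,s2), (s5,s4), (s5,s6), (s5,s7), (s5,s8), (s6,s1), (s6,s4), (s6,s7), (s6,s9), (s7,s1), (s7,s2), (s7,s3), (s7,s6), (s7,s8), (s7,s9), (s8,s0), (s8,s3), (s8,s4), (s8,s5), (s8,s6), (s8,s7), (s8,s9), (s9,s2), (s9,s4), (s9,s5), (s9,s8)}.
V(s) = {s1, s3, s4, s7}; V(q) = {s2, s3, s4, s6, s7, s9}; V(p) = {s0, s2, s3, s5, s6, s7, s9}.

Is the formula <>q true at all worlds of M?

Let φ = <>q. Evaluate φ at each world:
  s0 (successors {s0, s1, s3, s5, s7}): φ is true.
  s1 (successors {s1, s3, s4, s7, s8, s9}): φ is true.
  s2 (successors {s2, s5, s8}): φ is true.
  s3 (successors {s1, s3, s4, s5, s6, s7, s8, s9}): φ is true.
  s4 (successors {s0, s1, s3}): φ is true.
  s5 (successors {s2, s4, s6, s7, s8}): φ is true.
  s6 (successors {s1, s4, s7, s9}): φ is true.
  s7 (successors {s1, s2, s3, s6, s8, s9}): φ is true.
  s8 (successors {s0, s3, s4, s5, s6, s7, s9}): φ is true.
  s9 (successors {s2, s4, s5, s8}): φ is true.
For instance, at s9:
  At s9: <>q requires q at some successor in {s2, s4, s5, s8}.
    q holds at s2, so <>q is true at s9.

Yes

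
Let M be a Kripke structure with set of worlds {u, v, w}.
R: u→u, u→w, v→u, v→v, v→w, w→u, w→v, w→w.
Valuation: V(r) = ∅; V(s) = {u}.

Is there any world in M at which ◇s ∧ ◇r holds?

Let φ = ◇s ∧ ◇r. Evaluate φ at each world:
  u (successors {u, w}): φ is false.
  v (successors {u, v, w}): φ is false.
  w (successors {u, v, w}): φ is false.
For instance, at v:
  At v: ◇s is true, ◇r is false, so ◇s ∧ ◇r is false.
    At v: ◇s requires s at some successor in {u, v, w}.
      s holds at u, so ◇s is true at v.
    At v: ◇r requires r at some successor in {u, v, w}.
      At u: r is false.
      At v: r is false.
      At w: r is false.
    So ◇r is false at v.

No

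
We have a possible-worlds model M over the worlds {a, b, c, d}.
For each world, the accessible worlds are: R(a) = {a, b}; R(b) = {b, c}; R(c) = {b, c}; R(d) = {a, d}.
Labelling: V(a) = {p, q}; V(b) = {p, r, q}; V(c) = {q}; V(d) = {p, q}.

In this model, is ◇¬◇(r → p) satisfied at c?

At c: ◇¬◇(r → p) requires ¬◇(r → p) at some successor in {b, c}.
  At b: ¬◇(r → p) is false.
  At c: ¬◇(r → p) is false.
So ◇¬◇(r → p) is false at c.

No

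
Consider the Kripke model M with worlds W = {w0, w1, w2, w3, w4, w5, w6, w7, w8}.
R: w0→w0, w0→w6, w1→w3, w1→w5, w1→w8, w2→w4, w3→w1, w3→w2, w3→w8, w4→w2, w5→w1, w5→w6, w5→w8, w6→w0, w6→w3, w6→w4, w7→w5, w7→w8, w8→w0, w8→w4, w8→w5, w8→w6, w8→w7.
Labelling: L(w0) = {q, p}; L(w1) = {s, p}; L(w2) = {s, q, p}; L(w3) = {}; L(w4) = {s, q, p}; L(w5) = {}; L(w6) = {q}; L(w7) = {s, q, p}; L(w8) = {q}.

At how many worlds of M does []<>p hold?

6

Let φ = []<>p. Evaluate φ at each world:
  w0 (successors {w0, w6}): φ is true.
  w1 (successors {w3, w5, w8}): φ is true.
  w2 (successors {w4}): φ is true.
  w3 (successors {w1, w2, w8}): φ is false.
  w4 (successors {w2}): φ is true.
  w5 (successors {w1, w6, w8}): φ is false.
  w6 (successors {w0, w3, w4}): φ is true.
  w7 (successors {w5, w8}): φ is true.
  w8 (successors {w0, w4, w5, w6, w7}): φ is false.
For instance, at w5:
  At w5: []<>p requires <>p at every successor {w1, w6, w8}.
    <>p fails at w1, so []<>p is false at w5.
      At w1: <>p requires p at some successor in {w3, w5, w8}.
        At w3: p is false.
        At w5: p is false.
        At w8: p is false.
      So <>p is false at w1.
Satisfying worlds: {w0, w1, w2, w4, w6, w7}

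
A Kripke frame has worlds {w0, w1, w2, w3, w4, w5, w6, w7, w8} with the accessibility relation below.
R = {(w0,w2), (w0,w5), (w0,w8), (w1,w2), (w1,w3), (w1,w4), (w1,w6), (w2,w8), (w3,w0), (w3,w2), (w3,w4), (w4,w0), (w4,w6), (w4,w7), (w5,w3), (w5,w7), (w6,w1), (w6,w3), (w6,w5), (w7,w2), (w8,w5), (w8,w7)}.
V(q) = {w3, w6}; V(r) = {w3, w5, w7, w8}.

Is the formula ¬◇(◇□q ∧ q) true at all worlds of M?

Yes

Let φ = ¬◇(◇□q ∧ q). Evaluate φ at each world:
  w0 (successors {w2, w5, w8}): φ is true.
  w1 (successors {w2, w3, w4, w6}): φ is true.
  w2 (successors {w8}): φ is true.
  w3 (successors {w0, w2, w4}): φ is true.
  w4 (successors {w0, w6, w7}): φ is true.
  w5 (successors {w3, w7}): φ is true.
  w6 (successors {w1, w3, w5}): φ is true.
  w7 (successors {w2}): φ is true.
  w8 (successors {w5, w7}): φ is true.
For instance, at w2:
  At w2: ◇(◇□q ∧ q) is false, so ¬◇(◇□q ∧ q) is true.
    At w2: ◇(◇□q ∧ q) requires ◇□q ∧ q at some successor in {w8}.
      At w8: ◇□q ∧ q is false.
    So ◇(◇□q ∧ q) is false at w2.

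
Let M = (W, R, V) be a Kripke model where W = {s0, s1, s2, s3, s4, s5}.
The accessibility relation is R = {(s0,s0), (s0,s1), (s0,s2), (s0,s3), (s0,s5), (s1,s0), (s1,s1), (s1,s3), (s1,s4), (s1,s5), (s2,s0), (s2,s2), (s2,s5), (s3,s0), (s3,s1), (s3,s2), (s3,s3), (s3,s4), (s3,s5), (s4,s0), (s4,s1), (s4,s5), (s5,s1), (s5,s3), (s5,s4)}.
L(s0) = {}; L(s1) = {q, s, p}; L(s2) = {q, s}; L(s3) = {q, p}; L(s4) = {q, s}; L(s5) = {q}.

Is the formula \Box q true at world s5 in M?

At s5: \Box q requires q at every successor {s1, s3, s4}.
  At s1: q is true.
  At s3: q is true.
  At s4: q is true.
So \Box q is true at s5.

Yes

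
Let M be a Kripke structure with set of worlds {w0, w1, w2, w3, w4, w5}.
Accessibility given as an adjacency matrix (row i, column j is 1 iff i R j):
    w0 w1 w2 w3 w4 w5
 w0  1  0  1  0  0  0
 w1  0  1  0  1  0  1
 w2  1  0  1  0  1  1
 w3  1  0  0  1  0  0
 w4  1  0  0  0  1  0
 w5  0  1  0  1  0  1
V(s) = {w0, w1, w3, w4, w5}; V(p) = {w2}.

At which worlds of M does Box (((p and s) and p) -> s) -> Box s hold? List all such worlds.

Let φ = Box (((p and s) and p) -> s) -> Box s. Evaluate φ at each world:
  w0 (successors {w0, w2}): φ is false.
  w1 (successors {w1, w3, w5}): φ is true.
  w2 (successors {w0, w2, w4, w5}): φ is false.
  w3 (successors {w0, w3}): φ is true.
  w4 (successors {w0, w4}): φ is true.
  w5 (successors {w1, w3, w5}): φ is true.
For instance, at w1:
  At w1: Box (((p and s) and p) -> s) is true, Box s is true, so Box (((p and s) and p) -> s) -> Box s is true.
    At w1: Box (((p and s) and p) -> s) requires ((p and s) and p) -> s at every successor {w1, w3, w5}.
      At w1: ((p and s) and p) -> s is true.
      At w3: ((p and s) and p) -> s is true.
      At w5: ((p and s) and p) -> s is true.
    So Box (((p and s) and p) -> s) is true at w1.
    At w1: Box s requires s at every successor {w1, w3, w5}.
      At w1: s is true.
      At w3: s is true.
      At w5: s is true.
    So Box s is true at w1.
Satisfying worlds: {w1, w3, w4, w5}

w1, w3, w4, w5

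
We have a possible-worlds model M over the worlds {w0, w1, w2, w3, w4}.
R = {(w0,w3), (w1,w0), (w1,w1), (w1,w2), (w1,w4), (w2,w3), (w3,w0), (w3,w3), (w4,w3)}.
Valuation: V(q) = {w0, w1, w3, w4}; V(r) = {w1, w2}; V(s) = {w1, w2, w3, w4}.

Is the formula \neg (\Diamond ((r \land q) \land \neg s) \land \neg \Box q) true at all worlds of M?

Yes

Let φ = \neg (\Diamond ((r \land q) \land \neg s) \land \neg \Box q). Evaluate φ at each world:
  w0 (successors {w3}): φ is true.
  w1 (successors {w0, w1, w2, w4}): φ is true.
  w2 (successors {w3}): φ is true.
  w3 (successors {w0, w3}): φ is true.
  w4 (successors {w3}): φ is true.
For instance, at w2:
  At w2: \Diamond ((r \land q) \land \neg s) \land \neg \Box q is false, so \neg (\Diamond ((r \land q) \land \neg s) \land \neg \Box q) is true.
    At w2: \Diamond ((r \land q) \land \neg s) is false, \neg \Box q is false, so \Diamond ((r \land q) \land \neg s) \land \neg \Box q is false.
      At w2: \Diamond ((r \land q) \land \neg s) requires (r \land q) \land \neg s at some successor in {w3}.
        At w3: (r \land q) \land \neg s is false.
      So \Diamond ((r \land q) \land \neg s) is false at w2.
      At w2: \Box q is true, so \neg \Box q is false.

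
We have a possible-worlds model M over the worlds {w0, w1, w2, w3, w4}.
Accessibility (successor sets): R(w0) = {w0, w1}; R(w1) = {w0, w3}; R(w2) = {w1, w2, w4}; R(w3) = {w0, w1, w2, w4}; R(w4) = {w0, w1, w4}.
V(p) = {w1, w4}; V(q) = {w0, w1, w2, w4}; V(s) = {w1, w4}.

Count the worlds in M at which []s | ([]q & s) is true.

1

Recall that []ψ holds at a world iff ψ holds at every accessible world, and <>ψ holds iff ψ holds at some accessible world.
Let φ = []s | ([]q & s). Evaluate φ at each world:
  w0 (successors {w0, w1}): φ is false.
  w1 (successors {w0, w3}): φ is false.
  w2 (successors {w1, w2, w4}): φ is false.
  w3 (successors {w0, w1, w2, w4}): φ is false.
  w4 (successors {w0, w1, w4}): φ is true.
For instance, at w4:
  At w4: []s is false, []q & s is true, so []s | ([]q & s) is true.
    At w4: []s requires s at every successor {w0, w1, w4}.
      s fails at w0, so []s is false at w4.
    At w4: []q is true, s is true, so []q & s is true.
      At w4: []q requires q at every successor {w0, w1, w4}.
        At w0: q is true.
        At w1: q is true.
        At w4: q is true.
      So []q is true at w4.
Satisfying worlds: {w4}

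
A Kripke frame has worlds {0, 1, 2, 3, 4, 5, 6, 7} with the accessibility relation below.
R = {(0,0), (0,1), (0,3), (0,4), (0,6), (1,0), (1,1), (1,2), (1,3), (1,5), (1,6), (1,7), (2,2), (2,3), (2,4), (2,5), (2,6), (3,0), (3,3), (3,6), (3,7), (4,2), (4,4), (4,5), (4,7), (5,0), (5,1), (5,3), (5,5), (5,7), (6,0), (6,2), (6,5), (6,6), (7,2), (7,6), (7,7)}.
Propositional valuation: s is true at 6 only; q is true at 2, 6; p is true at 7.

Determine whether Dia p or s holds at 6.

At 6: Dia p is false, s is true, so Dia p or s is true.
  At 6: Dia p requires p at some successor in {0, 2, 5, 6}.
    At 0: p is false.
    At 2: p is false.
    At 5: p is false.
    At 6: p is false.
  So Dia p is false at 6.

Yes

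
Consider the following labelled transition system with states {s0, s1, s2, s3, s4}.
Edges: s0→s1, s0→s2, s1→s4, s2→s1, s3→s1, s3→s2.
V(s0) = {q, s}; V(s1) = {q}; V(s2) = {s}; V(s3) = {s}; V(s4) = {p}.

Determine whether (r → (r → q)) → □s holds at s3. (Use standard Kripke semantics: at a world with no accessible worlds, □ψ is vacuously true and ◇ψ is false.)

Recall that □ψ holds at a world iff ψ holds at every accessible world, and ◇ψ holds iff ψ holds at some accessible world.
At s3: r → (r → q) is true, □s is false, so (r → (r → q)) → □s is false.
  At s3: □s requires s at every successor {s1, s2}.
    s fails at s1, so □s is false at s3.

No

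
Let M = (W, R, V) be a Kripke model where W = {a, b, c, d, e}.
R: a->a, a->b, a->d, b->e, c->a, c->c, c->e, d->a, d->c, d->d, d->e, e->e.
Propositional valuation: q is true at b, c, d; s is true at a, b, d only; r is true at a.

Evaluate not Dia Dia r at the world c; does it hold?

No

Recall that Dia ψ holds at a world iff ψ holds at some accessible world.
At c: Dia Dia r is true, so not Dia Dia r is false.
  At c: Dia Dia r requires Dia r at some successor in {a, c, e}.
    Dia r holds at a, so Dia Dia r is true at c.
      At a: Dia r requires r at some successor in {a, b, d}.
        r holds at a, so Dia r is true at a.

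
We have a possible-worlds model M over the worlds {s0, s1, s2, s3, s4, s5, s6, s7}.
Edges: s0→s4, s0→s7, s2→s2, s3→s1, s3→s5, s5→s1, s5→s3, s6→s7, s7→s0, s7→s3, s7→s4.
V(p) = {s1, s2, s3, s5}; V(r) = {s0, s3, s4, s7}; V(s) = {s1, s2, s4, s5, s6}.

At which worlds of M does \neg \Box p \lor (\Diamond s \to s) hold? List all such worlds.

Let φ = \neg \Box p \lor (\Diamond s \to s). Evaluate φ at each world:
  s0 (successors {s4, s7}): φ is true.
  s1 (successors ∅): φ is true.
  s2 (successors {s2}): φ is true.
  s3 (successors {s1, s5}): φ is false.
  s4 (successors ∅): φ is true.
  s5 (successors {s1, s3}): φ is true.
  s6 (successors {s7}): φ is true.
  s7 (successors {s0, s3, s4}): φ is true.
For instance, at s5:
  At s5: \neg \Box p is false, \Diamond s \to s is true, so \neg \Box p \lor (\Diamond s \to s) is true.
    At s5: \Box p is true, so \neg \Box p is false.
      At s5: \Box p requires p at every successor {s1, s3}.
        At s1: p is true.
        At s3: p is true.
      So \Box p is true at s5.
    At s5: \Diamond s is true, s is true, so \Diamond s \to s is true.
      At s5: \Diamond s requires s at some successor in {s1, s3}.
        s holds at s1, so \Diamond s is true at s5.
Satisfying worlds: {s0, s1, s2, s4, s5, s6, s7}

s0, s1, s2, s4, s5, s6, s7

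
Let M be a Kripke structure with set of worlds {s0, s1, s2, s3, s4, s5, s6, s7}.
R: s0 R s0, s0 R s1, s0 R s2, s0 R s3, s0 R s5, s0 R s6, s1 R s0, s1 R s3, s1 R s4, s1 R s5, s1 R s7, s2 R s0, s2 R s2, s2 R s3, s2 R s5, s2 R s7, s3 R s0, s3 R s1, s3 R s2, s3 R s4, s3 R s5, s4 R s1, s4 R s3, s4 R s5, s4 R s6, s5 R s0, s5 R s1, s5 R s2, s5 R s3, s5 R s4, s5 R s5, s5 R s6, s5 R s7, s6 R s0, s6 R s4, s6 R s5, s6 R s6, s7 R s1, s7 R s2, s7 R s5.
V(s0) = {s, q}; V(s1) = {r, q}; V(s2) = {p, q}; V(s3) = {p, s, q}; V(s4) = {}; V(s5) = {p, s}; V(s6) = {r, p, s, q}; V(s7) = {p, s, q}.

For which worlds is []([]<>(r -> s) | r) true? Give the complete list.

s0, s1, s2, s3, s4, s5, s6, s7

Recall that []ψ holds at a world iff ψ holds at every accessible world, and <>ψ holds iff ψ holds at some accessible world.
Let φ = []([]<>(r -> s) | r). Evaluate φ at each world:
  s0 (successors {s0, s1, s2, s3, s5, s6}): φ is true.
  s1 (successors {s0, s3, s4, s5, s7}): φ is true.
  s2 (successors {s0, s2, s3, s5, s7}): φ is true.
  s3 (successors {s0, s1, s2, s4, s5}): φ is true.
  s4 (successors {s1, s3, s5, s6}): φ is true.
  s5 (successors {s0, s1, s2, s3, s4, s5, s6, s7}): φ is true.
  s6 (successors {s0, s4, s5, s6}): φ is true.
  s7 (successors {s1, s2, s5}): φ is true.
For instance, at s5:
  At s5: []([]<>(r -> s) | r) requires []<>(r -> s) | r at every successor {s0, s1, s2, s3, s4, s5, s6, s7}.
    At s0: []<>(r -> s) | r is true.
    At s1: []<>(r -> s) | r is true.
    At s2: []<>(r -> s) | r is true.
    At s3: []<>(r -> s) | r is true.
    At s4: []<>(r -> s) | r is true.
    At s5: []<>(r -> s) | r is true.
    At s6: []<>(r -> s) | r is true.
    At s7: []<>(r -> s) | r is true.
  So []([]<>(r -> s) | r) is true at s5.
Satisfying worlds: {s0, s1, s2, s3, s4, s5, s6, s7}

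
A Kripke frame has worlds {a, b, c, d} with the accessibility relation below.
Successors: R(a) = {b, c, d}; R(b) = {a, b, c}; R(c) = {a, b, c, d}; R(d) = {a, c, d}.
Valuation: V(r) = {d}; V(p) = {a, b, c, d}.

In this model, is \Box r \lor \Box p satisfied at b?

At b: \Box r is false, \Box p is true, so \Box r \lor \Box p is true.
  At b: \Box r requires r at every successor {a, b, c}.
    r fails at a, so \Box r is false at b.
  At b: \Box p requires p at every successor {a, b, c}.
    At a: p is true.
    At b: p is true.
    At c: p is true.
  So \Box p is true at b.

Yes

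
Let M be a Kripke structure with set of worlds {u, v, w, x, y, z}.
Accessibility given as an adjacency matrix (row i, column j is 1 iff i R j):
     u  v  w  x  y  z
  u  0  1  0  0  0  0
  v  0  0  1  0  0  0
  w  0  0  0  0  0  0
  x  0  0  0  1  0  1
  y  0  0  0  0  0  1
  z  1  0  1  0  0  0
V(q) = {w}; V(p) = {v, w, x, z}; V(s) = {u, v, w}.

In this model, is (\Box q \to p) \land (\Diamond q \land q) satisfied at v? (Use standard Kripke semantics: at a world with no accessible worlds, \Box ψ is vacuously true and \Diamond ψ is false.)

No

At v: \Box q \to p is true, \Diamond q \land q is false, so (\Box q \to p) \land (\Diamond q \land q) is false.
  At v: \Box q is true, p is true, so \Box q \to p is true.
    At v: \Box q requires q at every successor {w}.
      At w: q is true.
    So \Box q is true at v.
  At v: \Diamond q is true, q is false, so \Diamond q \land q is false.
    At v: \Diamond q requires q at some successor in {w}.
      q holds at w, so \Diamond q is true at v.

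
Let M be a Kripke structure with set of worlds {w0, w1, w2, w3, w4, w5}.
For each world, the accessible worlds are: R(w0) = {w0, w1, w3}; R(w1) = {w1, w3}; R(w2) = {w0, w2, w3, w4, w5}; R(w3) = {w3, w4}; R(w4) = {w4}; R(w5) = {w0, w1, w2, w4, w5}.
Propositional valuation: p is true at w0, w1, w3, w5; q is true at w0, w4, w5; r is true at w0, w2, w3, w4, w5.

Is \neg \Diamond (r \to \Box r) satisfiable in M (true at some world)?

No

Recall that \Box ψ holds at a world iff ψ holds at every accessible world, and \Diamond ψ holds iff ψ holds at some accessible world.
Let φ = \neg \Diamond (r \to \Box r). Evaluate φ at each world:
  w0 (successors {w0, w1, w3}): φ is false.
  w1 (successors {w1, w3}): φ is false.
  w2 (successors {w0, w2, w3, w4, w5}): φ is false.
  w3 (successors {w3, w4}): φ is false.
  w4 (successors {w4}): φ is false.
  w5 (successors {w0, w1, w2, w4, w5}): φ is false.
For instance, at w1:
  At w1: \Diamond (r \to \Box r) is true, so \neg \Diamond (r \to \Box r) is false.
    At w1: \Diamond (r \to \Box r) requires r \to \Box r at some successor in {w1, w3}.
      r \to \Box r holds at w1, so \Diamond (r \to \Box r) is true at w1.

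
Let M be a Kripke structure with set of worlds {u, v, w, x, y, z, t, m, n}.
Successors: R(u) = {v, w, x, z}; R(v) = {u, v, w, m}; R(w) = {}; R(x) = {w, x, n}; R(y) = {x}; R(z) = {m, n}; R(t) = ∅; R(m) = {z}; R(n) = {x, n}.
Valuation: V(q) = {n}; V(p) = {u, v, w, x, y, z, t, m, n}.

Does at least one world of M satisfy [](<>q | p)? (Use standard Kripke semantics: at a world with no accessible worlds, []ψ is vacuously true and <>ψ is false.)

Let φ = [](<>q | p). Evaluate φ at each world:
  u (successors {v, w, x, z}): φ is true.
  v (successors {u, v, w, m}): φ is true.
  w (successors ∅): φ is true.
  x (successors {w, x, n}): φ is true.
  y (successors {x}): φ is true.
  z (successors {m, n}): φ is true.
  t (successors ∅): φ is true.
  m (successors {z}): φ is true.
  n (successors {x, n}): φ is true.
Detail at u (witness):
  At u: [](<>q | p) requires <>q | p at every successor {v, w, x, z}.
    At v: <>q | p is true.
    At w: <>q | p is true.
    At x: <>q | p is true.
    At z: <>q | p is true.
  So [](<>q | p) is true at u.

Yes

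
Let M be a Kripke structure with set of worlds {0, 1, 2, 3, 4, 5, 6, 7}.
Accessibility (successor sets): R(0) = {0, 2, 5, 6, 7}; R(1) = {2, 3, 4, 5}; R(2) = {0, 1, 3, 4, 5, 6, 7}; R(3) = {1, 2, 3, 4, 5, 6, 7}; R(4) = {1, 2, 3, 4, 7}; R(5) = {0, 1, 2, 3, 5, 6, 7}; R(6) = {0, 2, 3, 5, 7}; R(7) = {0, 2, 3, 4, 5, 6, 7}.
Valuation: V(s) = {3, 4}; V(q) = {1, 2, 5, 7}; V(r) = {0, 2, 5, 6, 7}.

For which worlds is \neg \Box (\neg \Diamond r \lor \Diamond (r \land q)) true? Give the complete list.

none

Recall that \Box ψ holds at a world iff ψ holds at every accessible world, and \Diamond ψ holds iff ψ holds at some accessible world.
Let φ = \neg \Box (\neg \Diamond r \lor \Diamond (r \land q)). Evaluate φ at each world:
  0 (successors {0, 2, 5, 6, 7}): φ is false.
  1 (successors {2, 3, 4, 5}): φ is false.
  2 (successors {0, 1, 3, 4, 5, 6, 7}): φ is false.
  3 (successors {1, 2, 3, 4, 5, 6, 7}): φ is false.
  4 (successors {1, 2, 3, 4, 7}): φ is false.
  5 (successors {0, 1, 2, 3, 5, 6, 7}): φ is false.
  6 (successors {0, 2, 3, 5, 7}): φ is false.
  7 (successors {0, 2, 3, 4, 5, 6, 7}): φ is false.
For instance, at 1:
  At 1: \Box (\neg \Diamond r \lor \Diamond (r \land q)) is true, so \neg \Box (\neg \Diamond r \lor \Diamond (r \land q)) is false.
    At 1: \Box (\neg \Diamond r \lor \Diamond (r \land q)) requires \neg \Diamond r \lor \Diamond (r \land q) at every successor {2, 3, 4, 5}.
      At 2: \neg \Diamond r \lor \Diamond (r \land q) is true.
      At 3: \neg \Diamond r \lor \Diamond (r \land q) is true.
      At 4: \neg \Diamond r \lor \Diamond (r \land q) is true.
      At 5: \neg \Diamond r \lor \Diamond (r \land q) is true.
    So \Box (\neg \Diamond r \lor \Diamond (r \land q)) is true at 1.
Satisfying worlds: none.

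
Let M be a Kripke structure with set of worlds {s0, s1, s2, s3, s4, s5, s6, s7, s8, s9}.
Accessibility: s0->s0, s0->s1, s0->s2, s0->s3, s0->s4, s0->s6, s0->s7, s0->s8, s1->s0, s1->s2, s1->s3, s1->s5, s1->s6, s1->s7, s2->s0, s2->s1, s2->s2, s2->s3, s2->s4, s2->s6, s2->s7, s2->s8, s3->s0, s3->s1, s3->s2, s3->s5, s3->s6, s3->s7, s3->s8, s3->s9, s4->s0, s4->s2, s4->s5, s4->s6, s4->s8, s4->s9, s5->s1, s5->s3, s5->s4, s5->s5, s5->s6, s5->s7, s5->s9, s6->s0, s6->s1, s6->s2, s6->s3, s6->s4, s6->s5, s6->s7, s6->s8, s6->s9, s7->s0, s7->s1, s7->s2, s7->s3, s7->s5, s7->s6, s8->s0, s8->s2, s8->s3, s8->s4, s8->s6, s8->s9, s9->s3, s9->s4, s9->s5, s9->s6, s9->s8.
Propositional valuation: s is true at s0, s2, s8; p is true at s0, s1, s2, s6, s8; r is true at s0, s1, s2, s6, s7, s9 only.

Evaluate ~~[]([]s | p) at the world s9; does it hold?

No

At s9: ~[]([]s | p) is true, so ~~[]([]s | p) is false.
  At s9: []([]s | p) is false, so ~[]([]s | p) is true.
    At s9: []([]s | p) requires []s | p at every successor {s3, s4, s5, s6, s8}.
      []s | p fails at s3, so []([]s | p) is false at s9.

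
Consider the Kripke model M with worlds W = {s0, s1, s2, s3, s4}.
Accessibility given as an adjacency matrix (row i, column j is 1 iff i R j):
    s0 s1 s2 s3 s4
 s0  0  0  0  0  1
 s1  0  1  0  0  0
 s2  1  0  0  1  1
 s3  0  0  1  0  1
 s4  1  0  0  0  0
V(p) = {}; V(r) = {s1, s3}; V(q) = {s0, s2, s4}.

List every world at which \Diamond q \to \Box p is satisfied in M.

s1

Let φ = \Diamond q \to \Box p. Evaluate φ at each world:
  s0 (successors {s4}): φ is false.
  s1 (successors {s1}): φ is true.
  s2 (successors {s0, s3, s4}): φ is false.
  s3 (successors {s2, s4}): φ is false.
  s4 (successors {s0}): φ is false.
For instance, at s4:
  At s4: \Diamond q is true, \Box p is false, so \Diamond q \to \Box p is false.
    At s4: \Diamond q requires q at some successor in {s0}.
      q holds at s0, so \Diamond q is true at s4.
    At s4: \Box p requires p at every successor {s0}.
      p fails at s0, so \Box p is false at s4.
Satisfying worlds: {s1}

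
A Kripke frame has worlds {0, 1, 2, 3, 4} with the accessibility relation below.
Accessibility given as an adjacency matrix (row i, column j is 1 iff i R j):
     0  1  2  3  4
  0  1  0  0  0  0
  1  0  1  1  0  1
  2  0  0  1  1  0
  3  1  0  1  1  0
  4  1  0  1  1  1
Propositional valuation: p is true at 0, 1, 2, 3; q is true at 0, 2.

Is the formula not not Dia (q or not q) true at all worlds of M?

Let φ = not not Dia (q or not q). Evaluate φ at each world:
  0 (successors {0}): φ is true.
  1 (successors {1, 2, 4}): φ is true.
  2 (successors {2, 3}): φ is true.
  3 (successors {0, 2, 3}): φ is true.
  4 (successors {0, 2, 3, 4}): φ is true.
For instance, at 2:
  At 2: not Dia (q or not q) is false, so not not Dia (q or not q) is true.
    At 2: Dia (q or not q) is true, so not Dia (q or not q) is false.
      At 2: Dia (q or not q) requires q or not q at some successor in {2, 3}.
        q or not q holds at 2, so Dia (q or not q) is true at 2.

Yes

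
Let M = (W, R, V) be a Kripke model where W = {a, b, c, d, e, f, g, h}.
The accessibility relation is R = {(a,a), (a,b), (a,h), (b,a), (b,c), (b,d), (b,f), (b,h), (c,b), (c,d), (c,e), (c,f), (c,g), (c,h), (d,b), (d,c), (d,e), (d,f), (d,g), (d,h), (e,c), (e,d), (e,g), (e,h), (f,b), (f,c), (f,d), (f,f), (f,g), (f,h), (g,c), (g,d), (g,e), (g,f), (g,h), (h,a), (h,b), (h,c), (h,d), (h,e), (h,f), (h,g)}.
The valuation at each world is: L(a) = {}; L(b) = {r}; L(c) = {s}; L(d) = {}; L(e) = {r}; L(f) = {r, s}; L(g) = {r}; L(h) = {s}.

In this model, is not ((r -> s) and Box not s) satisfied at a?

At a: (r -> s) and Box not s is false, so not ((r -> s) and Box not s) is true.
  At a: r -> s is true, Box not s is false, so (r -> s) and Box not s is false.
    At a: Box not s requires not s at every successor {a, b, h}.
      not s fails at h, so Box not s is false at a.

Yes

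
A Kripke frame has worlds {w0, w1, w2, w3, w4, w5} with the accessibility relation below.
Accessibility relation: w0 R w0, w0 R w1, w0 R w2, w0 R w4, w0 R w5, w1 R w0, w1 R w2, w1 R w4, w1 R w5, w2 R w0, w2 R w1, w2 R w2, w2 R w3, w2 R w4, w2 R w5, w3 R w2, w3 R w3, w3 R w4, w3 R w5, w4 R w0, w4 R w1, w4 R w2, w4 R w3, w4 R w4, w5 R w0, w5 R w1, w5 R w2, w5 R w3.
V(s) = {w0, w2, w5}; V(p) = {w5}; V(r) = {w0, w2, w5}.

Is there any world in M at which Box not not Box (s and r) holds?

No

Let φ = Box not not Box (s and r). Evaluate φ at each world:
  w0 (successors {w0, w1, w2, w4, w5}): φ is false.
  w1 (successors {w0, w2, w4, w5}): φ is false.
  w2 (successors {w0, w1, w2, w3, w4, w5}): φ is false.
  w3 (successors {w2, w3, w4, w5}): φ is false.
  w4 (successors {w0, w1, w2, w3, w4}): φ is false.
  w5 (successors {w0, w1, w2, w3}): φ is false.
For instance, at w2:
  At w2: Box not not Box (s and r) requires not not Box (s and r) at every successor {w0, w1, w2, w3, w4, w5}.
    not not Box (s and r) fails at w0, so Box not not Box (s and r) is false at w2.
      At w0: not Box (s and r) is true, so not not Box (s and r) is false.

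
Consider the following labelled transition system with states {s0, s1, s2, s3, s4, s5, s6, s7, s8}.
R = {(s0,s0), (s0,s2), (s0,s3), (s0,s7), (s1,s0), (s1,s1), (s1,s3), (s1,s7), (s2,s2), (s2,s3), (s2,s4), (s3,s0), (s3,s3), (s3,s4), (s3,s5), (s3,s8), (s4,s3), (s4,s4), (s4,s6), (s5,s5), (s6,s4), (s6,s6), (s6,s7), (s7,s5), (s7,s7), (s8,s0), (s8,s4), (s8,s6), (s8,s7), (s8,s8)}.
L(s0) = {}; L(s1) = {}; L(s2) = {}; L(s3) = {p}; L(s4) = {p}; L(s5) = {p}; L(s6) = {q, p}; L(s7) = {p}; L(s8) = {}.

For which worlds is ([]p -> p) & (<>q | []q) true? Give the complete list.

Let φ = ([]p -> p) & (<>q | []q). Evaluate φ at each world:
  s0 (successors {s0, s2, s3, s7}): φ is false.
  s1 (successors {s0, s1, s3, s7}): φ is false.
  s2 (successors {s2, s3, s4}): φ is false.
  s3 (successors {s0, s3, s4, s5, s8}): φ is false.
  s4 (successors {s3, s4, s6}): φ is true.
  s5 (successors {s5}): φ is false.
  s6 (successors {s4, s6, s7}): φ is true.
  s7 (successors {s5, s7}): φ is false.
  s8 (successors {s0, s4, s6, s7, s8}): φ is true.
For instance, at s7:
  At s7: []p -> p is true, <>q | []q is false, so ([]p -> p) & (<>q | []q) is false.
    At s7: []p is true, p is true, so []p -> p is true.
      At s7: []p requires p at every successor {s5, s7}.
        At s5: p is true.
        At s7: p is true.
      So []p is true at s7.
    At s7: <>q is false, []q is false, so <>q | []q is false.
      At s7: <>q requires q at some successor in {s5, s7}.
        At s5: q is false.
        At s7: q is false.
      So <>q is false at s7.
      At s7: []q requires q at every successor {s5, s7}.
        q fails at s5, so []q is false at s7.
Satisfying worlds: {s4, s6, s8}

s4, s6, s8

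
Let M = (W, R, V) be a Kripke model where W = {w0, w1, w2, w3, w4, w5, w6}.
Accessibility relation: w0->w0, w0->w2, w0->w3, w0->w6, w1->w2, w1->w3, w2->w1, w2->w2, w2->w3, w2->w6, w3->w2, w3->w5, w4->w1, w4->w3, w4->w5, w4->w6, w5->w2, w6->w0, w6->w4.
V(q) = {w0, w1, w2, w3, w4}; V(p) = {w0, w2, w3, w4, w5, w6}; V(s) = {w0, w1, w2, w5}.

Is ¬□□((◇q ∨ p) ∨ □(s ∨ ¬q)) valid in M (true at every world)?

Let φ = ¬□□((◇q ∨ p) ∨ □(s ∨ ¬q)). Evaluate φ at each world:
  w0 (successors {w0, w2, w3, w6}): φ is false.
  w1 (successors {w2, w3}): φ is false.
  w2 (successors {w1, w2, w3, w6}): φ is false.
  w3 (successors {w2, w5}): φ is false.
  w4 (successors {w1, w3, w5, w6}): φ is false.
  w5 (successors {w2}): φ is false.
  w6 (successors {w0, w4}): φ is false.
Detail at w0 (counterexample):
  At w0: □□((◇q ∨ p) ∨ □(s ∨ ¬q)) is true, so ¬□□((◇q ∨ p) ∨ □(s ∨ ¬q)) is false.
    At w0: □□((◇q ∨ p) ∨ □(s ∨ ¬q)) requires □((◇q ∨ p) ∨ □(s ∨ ¬q)) at every successor {w0, w2, w3, w6}.
      At w0: □((◇q ∨ p) ∨ □(s ∨ ¬q)) is true.
      At w2: □((◇q ∨ p) ∨ □(s ∨ ¬q)) is true.
      At w3: □((◇q ∨ p) ∨ □(s ∨ ¬q)) is true.
      At w6: □((◇q ∨ p) ∨ □(s ∨ ¬q)) is true.
    So □□((◇q ∨ p) ∨ □(s ∨ ¬q)) is true at w0.

No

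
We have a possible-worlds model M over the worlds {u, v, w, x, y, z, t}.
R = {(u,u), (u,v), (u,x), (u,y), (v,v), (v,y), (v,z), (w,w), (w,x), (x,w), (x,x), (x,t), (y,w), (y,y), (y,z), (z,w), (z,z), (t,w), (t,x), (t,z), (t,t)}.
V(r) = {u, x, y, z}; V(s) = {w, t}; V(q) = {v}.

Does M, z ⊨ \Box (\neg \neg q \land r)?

No

At z: \Box (\neg \neg q \land r) requires \neg \neg q \land r at every successor {w, z}.
  \neg \neg q \land r fails at w, so \Box (\neg \neg q \land r) is false at z.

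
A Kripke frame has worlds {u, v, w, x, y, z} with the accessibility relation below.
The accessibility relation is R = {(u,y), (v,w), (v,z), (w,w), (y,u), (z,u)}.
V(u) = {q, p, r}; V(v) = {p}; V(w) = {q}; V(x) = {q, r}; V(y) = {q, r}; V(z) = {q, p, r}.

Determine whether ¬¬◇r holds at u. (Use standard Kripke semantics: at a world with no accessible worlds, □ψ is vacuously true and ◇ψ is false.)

Yes

At u: ¬◇r is false, so ¬¬◇r is true.
  At u: ◇r is true, so ¬◇r is false.
    At u: ◇r requires r at some successor in {y}.
      r holds at y, so ◇r is true at u.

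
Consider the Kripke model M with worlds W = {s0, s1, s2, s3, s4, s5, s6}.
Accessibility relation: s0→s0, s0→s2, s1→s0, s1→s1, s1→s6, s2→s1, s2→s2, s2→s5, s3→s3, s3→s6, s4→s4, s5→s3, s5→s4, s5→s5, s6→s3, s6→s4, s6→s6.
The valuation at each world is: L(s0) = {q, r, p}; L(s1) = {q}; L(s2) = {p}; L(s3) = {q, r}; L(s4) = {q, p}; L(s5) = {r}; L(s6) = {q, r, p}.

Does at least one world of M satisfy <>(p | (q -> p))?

Let φ = <>(p | (q -> p)). Evaluate φ at each world:
  s0 (successors {s0, s2}): φ is true.
  s1 (successors {s0, s1, s6}): φ is true.
  s2 (successors {s1, s2, s5}): φ is true.
  s3 (successors {s3, s6}): φ is true.
  s4 (successors {s4}): φ is true.
  s5 (successors {s3, s4, s5}): φ is true.
  s6 (successors {s3, s4, s6}): φ is true.
Detail at s0 (witness):
  At s0: <>(p | (q -> p)) requires p | (q -> p) at some successor in {s0, s2}.
    p | (q -> p) holds at s0, so <>(p | (q -> p)) is true at s0.

Yes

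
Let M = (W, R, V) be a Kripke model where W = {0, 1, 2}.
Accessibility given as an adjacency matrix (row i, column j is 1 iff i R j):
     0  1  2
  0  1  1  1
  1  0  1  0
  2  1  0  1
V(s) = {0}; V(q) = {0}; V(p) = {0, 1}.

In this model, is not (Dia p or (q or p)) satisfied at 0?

At 0: Dia p or (q or p) is true, so not (Dia p or (q or p)) is false.
  At 0: Dia p is true, q or p is true, so Dia p or (q or p) is true.
    At 0: Dia p requires p at some successor in {0, 1, 2}.
      p holds at 0, so Dia p is true at 0.

No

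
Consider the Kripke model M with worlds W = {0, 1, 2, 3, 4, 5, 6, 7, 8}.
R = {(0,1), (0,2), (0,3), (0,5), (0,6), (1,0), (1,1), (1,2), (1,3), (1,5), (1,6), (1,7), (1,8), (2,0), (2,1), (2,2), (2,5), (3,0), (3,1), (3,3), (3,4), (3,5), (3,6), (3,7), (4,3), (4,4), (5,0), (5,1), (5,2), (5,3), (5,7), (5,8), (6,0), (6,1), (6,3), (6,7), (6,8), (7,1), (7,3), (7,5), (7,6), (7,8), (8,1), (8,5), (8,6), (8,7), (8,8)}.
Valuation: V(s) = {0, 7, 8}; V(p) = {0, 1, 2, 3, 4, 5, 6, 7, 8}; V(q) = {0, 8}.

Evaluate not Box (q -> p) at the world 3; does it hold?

No

At 3: Box (q -> p) is true, so not Box (q -> p) is false.
  At 3: Box (q -> p) requires q -> p at every successor {0, 1, 3, 4, 5, 6, 7}.
    At 0: q -> p is true.
    At 1: q -> p is true.
    At 3: q -> p is true.
    At 4: q -> p is true.
    At 5: q -> p is true.
    At 6: q -> p is true.
    At 7: q -> p is true.
  So Box (q -> p) is true at 3.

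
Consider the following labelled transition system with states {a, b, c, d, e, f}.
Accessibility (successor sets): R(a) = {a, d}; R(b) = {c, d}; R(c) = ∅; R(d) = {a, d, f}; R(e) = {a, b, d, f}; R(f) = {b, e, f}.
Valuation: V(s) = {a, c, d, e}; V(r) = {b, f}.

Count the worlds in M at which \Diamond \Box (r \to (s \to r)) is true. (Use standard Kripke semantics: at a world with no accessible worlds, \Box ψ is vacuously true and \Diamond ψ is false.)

5

Recall that \Box ψ holds at a world iff ψ holds at every accessible world, and \Diamond ψ holds iff ψ holds at some accessible world.
Let φ = \Diamond \Box (r \to (s \to r)). Evaluate φ at each world:
  a (successors {a, d}): φ is true.
  b (successors {c, d}): φ is true.
  c (successors ∅): φ is false.
  d (successors {a, d, f}): φ is true.
  e (successors {a, b, d, f}): φ is true.
  f (successors {b, e, f}): φ is true.
For instance, at b:
  At b: \Diamond \Box (r \to (s \to r)) requires \Box (r \to (s \to r)) at some successor in {c, d}.
    \Box (r \to (s \to r)) holds at c, so \Diamond \Box (r \to (s \to r)) is true at b.
      At c: no accessible worlds, so \Box (r \to (s \to r)) holds vacuously.
Satisfying worlds: {a, b, d, e, f}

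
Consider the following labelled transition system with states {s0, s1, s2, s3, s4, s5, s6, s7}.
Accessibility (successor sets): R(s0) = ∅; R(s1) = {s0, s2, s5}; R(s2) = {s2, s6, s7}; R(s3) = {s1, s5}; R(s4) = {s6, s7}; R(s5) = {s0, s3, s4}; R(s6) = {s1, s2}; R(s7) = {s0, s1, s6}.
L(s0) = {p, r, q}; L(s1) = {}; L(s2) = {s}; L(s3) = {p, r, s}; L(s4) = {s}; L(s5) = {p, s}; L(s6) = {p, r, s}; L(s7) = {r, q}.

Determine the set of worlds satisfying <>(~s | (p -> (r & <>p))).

s1, s2, s3, s4, s5, s6, s7

Let φ = <>(~s | (p -> (r & <>p))). Evaluate φ at each world:
  s0 (successors ∅): φ is false.
  s1 (successors {s0, s2, s5}): φ is true.
  s2 (successors {s2, s6, s7}): φ is true.
  s3 (successors {s1, s5}): φ is true.
  s4 (successors {s6, s7}): φ is true.
  s5 (successors {s0, s3, s4}): φ is true.
  s6 (successors {s1, s2}): φ is true.
  s7 (successors {s0, s1, s6}): φ is true.
For instance, at s4:
  At s4: <>(~s | (p -> (r & <>p))) requires ~s | (p -> (r & <>p)) at some successor in {s6, s7}.
    ~s | (p -> (r & <>p)) holds at s7, so <>(~s | (p -> (r & <>p))) is true at s4.
      At s7: ~s is true, p -> (r & <>p) is true, so ~s | (p -> (r & <>p)) is true.
Satisfying worlds: {s1, s2, s3, s4, s5, s6, s7}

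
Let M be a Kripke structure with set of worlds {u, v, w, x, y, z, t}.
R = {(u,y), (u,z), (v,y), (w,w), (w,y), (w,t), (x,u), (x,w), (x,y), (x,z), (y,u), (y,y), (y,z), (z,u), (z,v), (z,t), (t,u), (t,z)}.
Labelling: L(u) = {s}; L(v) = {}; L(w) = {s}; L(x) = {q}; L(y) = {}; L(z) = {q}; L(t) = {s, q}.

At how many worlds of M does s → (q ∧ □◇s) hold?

Recall that □ψ holds at a world iff ψ holds at every accessible world, and ◇ψ holds iff ψ holds at some accessible world.
Let φ = s → (q ∧ □◇s). Evaluate φ at each world:
  u (successors {y, z}): φ is false.
  v (successors {y}): φ is true.
  w (successors {w, y, t}): φ is false.
  x (successors {u, w, y, z}): φ is true.
  y (successors {u, y, z}): φ is true.
  z (successors {u, v, t}): φ is true.
  t (successors {u, z}): φ is false.
For instance, at x:
  At x: s is false, q ∧ □◇s is false, so s → (q ∧ □◇s) is true.
    At x: q is true, □◇s is false, so q ∧ □◇s is false.
      At x: □◇s requires ◇s at every successor {u, w, y, z}.
        ◇s fails at u, so □◇s is false at x.
Satisfying worlds: {v, x, y, z}

4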